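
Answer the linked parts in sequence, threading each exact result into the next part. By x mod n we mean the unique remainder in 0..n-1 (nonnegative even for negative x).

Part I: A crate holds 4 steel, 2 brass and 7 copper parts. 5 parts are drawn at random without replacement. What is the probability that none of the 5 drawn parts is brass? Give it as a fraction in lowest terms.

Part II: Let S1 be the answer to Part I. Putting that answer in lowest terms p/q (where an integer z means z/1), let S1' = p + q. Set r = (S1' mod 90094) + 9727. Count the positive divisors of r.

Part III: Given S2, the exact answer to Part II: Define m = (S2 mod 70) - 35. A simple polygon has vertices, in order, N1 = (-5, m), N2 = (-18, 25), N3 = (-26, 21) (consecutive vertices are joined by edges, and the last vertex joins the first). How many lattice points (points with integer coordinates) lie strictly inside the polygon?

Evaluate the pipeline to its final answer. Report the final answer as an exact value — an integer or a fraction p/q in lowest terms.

168

Part I: total draws C(13,5) = 1287; favorable C(11,5) = 462; P = 14/39; answer 14/39
Part II: S1 = 14/39; threaded value p + q = 53; r = 9780; 9780 = 2^2 * 3 * 5 * 163; number of divisors = (2+1) * (1+1) * (1+1) * (1+1) = 24; answer 24
Part III: S2 = 24; m = -11; cross terms: (-5*25 - -18*-11)=-323, (-18*21 - -26*25)=272, (-26*-11 - -5*21)=391; twice the area = |340| = 340; area = 170; boundary points = 1 + 4 + 1 = 6; strictly interior points = area - boundary/2 + 1 = 168; answer 168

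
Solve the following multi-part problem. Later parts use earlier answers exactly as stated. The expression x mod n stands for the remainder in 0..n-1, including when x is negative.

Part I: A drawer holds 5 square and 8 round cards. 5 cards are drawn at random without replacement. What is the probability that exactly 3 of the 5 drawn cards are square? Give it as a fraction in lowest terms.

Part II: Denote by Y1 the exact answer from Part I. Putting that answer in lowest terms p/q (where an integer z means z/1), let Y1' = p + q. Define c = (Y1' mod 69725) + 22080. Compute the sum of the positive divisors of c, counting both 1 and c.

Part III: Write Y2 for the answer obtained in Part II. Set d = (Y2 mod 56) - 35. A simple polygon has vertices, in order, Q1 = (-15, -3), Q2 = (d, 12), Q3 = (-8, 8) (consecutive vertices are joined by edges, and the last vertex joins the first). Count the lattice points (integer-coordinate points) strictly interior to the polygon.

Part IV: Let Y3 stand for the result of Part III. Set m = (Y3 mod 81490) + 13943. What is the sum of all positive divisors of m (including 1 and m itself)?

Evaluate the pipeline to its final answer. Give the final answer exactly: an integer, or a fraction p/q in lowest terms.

Part I: total draws C(13,5) = 1287; favorable C(5,3)*C(8,2) = 280; P = 280/1287; answer 280/1287
Part II: Y1 = 280/1287; threaded value p + q = 1567; c = 23647; 23647 = 13 * 17 * 107; sigma = (1 + 13) * (1 + 17) * (1 + 107) = 14 * 18 * 108 = 27216; answer 27216
Part III: Y2 = 27216; d = -35; cross terms: (-15*12 - -35*-3)=-285, (-35*8 - -8*12)=-184, (-8*-3 - -15*8)=144; twice the area = |-325| = 325; area = 325/2; boundary points = 5 + 1 + 1 = 7; strictly interior points = area - boundary/2 + 1 = 160; answer 160
Part IV: Y3 = 160; m = 14103; 14103 = 3^2 * 1567; sigma = (1 + 3 + 9) * (1 + 1567) = 13 * 1568 = 20384; answer 20384

20384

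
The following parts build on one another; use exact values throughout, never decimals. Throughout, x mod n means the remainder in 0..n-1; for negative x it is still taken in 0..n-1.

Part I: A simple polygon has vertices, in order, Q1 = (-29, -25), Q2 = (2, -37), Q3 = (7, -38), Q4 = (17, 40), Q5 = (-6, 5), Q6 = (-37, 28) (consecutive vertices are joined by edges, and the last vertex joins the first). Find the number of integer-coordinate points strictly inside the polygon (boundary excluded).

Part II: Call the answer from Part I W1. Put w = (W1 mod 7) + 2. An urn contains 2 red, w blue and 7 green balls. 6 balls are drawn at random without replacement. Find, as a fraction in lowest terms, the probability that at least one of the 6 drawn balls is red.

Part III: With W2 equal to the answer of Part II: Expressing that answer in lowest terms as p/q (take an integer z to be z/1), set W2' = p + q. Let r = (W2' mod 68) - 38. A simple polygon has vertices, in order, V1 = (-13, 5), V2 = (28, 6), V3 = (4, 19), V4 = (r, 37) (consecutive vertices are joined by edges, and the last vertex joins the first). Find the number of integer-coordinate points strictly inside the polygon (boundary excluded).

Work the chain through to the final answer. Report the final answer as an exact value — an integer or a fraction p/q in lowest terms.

Part I: cross terms: (-29*-37 - 2*-25)=1123, (2*-38 - 7*-37)=183, (7*40 - 17*-38)=926, (17*5 - -6*40)=325, (-6*28 - -37*5)=17, (-37*-25 - -29*28)=1737; twice the area = |4311| = 4311; area = 4311/2; boundary points = 1 + 1 + 2 + 1 + 1 + 1 = 7; strictly interior points = area - boundary/2 + 1 = 2153; answer 2153
Part II: W1 = 2153; w = 6; total draws C(15,6) = 5005; complement C(13,6) = 1716; favorable 5005 - 1716 = 3289; P = 23/35; answer 23/35
Part III: W2 = 23/35; threaded value p + q = 58; r = 20; cross terms: (-13*6 - 28*5)=-218, (28*19 - 4*6)=508, (4*37 - 20*19)=-232, (20*5 - -13*37)=581; twice the area = |639| = 639; area = 639/2; boundary points = 1 + 1 + 2 + 1 = 5; strictly interior points = area - boundary/2 + 1 = 318; answer 318

318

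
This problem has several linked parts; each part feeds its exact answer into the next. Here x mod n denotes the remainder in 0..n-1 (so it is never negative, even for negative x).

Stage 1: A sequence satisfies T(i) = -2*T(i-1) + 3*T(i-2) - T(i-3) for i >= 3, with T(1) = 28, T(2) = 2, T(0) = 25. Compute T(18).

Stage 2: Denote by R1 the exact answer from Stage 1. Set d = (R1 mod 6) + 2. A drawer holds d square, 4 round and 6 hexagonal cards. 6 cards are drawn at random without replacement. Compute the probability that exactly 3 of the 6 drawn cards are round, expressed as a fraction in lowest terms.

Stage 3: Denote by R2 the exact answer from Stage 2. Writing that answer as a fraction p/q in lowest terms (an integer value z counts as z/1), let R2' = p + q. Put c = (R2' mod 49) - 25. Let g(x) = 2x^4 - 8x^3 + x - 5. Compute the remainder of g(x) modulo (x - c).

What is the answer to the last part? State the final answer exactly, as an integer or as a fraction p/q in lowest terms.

7294

Stage 1: T(3) = -2*(2) + 3*(28) - 1*(25) = 55; iterating: T(3)=55, T(4)=-132, T(5)=427, T(6)=-1305, T(7)=4023, T(8)=-12388, T(9)=38150, T(10)=-117487, T(11)=361812, T(12)=-1114235, T(13)=3431393, T(14)=-10567303, T(15)=32543020, T(16)=-100219342, T(17)=308635047, T(18)=-950471140; answer -950471140
Stage 2: R1 = -950471140; d = 4; total draws C(14,6) = 3003; favorable C(4,3)*C(10,3) = 480; P = 160/1001; answer 160/1001
Stage 3: R2 = 160/1001; threaded value p + q = 1161; c = 9; remainder = value at the root: 2*(9)^4 - 8*(9)^3 + 1*(9)^1 - 5 = (13122) + (-5832) + (9) + (-5) = 7294; answer 7294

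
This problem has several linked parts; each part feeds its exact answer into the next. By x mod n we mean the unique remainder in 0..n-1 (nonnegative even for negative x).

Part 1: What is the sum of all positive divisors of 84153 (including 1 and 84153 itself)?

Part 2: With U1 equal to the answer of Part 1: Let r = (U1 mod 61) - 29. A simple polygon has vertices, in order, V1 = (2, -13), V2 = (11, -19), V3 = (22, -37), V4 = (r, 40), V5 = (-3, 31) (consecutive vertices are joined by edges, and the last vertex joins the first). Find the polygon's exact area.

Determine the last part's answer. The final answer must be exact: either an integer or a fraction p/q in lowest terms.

Part 1: 84153 = 3 * 28051; sigma = (1 + 3) * (1 + 28051) = 4 * 28052 = 112208; answer 112208
Part 2: U1 = 112208; r = 0; cross terms: (2*-19 - 11*-13)=105, (11*-37 - 22*-19)=11, (22*40 - 0*-37)=880, (0*31 - -3*40)=120, (-3*-13 - 2*31)=-23; twice the area = |1093| = 1093; area = 1093/2; answer 1093/2

1093/2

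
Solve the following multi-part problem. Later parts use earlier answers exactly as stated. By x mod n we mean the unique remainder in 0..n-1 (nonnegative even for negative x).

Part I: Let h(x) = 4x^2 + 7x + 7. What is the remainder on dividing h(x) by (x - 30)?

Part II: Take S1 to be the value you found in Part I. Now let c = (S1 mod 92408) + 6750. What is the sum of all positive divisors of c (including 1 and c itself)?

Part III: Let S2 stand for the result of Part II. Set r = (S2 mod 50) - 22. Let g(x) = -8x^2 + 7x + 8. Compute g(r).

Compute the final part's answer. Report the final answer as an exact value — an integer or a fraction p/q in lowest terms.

Part I: remainder = value at the root: 4*(30)^2 + 7*(30)^1 + 7 = (3600) + (210) + (7) = 3817; answer 3817
Part II: S1 = 3817; c = 10567; 10567 is prime, so its only divisors are 1 and 10567; sigma = 1 + 10567 = 10568; answer 10568
Part III: S2 = 10568; r = -4; -8*(-4)^2 + 7*(-4)^1 + 8 = (-128) + (-28) + (8) = -148; answer -148

-148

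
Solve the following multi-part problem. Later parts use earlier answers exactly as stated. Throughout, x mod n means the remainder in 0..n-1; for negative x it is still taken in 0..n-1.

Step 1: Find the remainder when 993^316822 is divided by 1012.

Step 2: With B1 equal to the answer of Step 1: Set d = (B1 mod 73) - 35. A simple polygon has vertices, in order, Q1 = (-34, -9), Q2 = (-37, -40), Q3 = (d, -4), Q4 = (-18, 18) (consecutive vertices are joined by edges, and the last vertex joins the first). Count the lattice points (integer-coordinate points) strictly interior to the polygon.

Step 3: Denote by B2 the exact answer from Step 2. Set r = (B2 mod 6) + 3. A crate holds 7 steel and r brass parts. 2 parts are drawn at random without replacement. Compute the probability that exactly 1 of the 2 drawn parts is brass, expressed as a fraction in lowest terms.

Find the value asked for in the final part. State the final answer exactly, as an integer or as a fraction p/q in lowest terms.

8/15

Step 1: squarings mod 1012: 993^1=993, 993^2=361, 993^4=785, 993^8=929, 993^16=817, 993^32=581, 993^64=565, 993^128=445, 993^256=685, 993^512=669, 993^1024=257, 993^2048=269, 993^4096=509, 993^8192=9, 993^16384=81, 993^32768=489, 993^65536=289, 993^131072=537, 993^262144=961; 993^316822 = 993^2 * 993^4 * 993^16 * 993^128 * 993^256 * 993^1024 * 993^4096 * 993^16384 * 993^32768 * 993^262144 = 185 (mod 1012); answer 185
Step 2: B1 = 185; d = 4; cross terms: (-34*-40 - -37*-9)=1027, (-37*-4 - 4*-40)=308, (4*18 - -18*-4)=0, (-18*-9 - -34*18)=774; twice the area = |2109| = 2109; area = 2109/2; boundary points = 1 + 1 + 22 + 1 = 25; strictly interior points = area - boundary/2 + 1 = 1043; answer 1043
Step 3: B2 = 1043; r = 8; total draws C(15,2) = 105; favorable C(8,1)*C(7,1) = 56; P = 8/15; answer 8/15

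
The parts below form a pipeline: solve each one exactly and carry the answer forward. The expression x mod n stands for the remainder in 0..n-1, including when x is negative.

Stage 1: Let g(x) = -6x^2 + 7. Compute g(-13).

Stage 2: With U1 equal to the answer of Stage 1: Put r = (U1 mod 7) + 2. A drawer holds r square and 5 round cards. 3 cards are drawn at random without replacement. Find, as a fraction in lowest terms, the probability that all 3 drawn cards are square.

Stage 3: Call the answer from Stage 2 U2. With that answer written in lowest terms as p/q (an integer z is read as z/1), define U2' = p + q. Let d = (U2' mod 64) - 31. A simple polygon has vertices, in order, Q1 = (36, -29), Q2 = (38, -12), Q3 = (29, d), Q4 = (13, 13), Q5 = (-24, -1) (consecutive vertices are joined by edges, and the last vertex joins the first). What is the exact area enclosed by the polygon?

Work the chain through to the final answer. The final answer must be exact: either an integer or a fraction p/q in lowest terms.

1538

Stage 1: -6*(-13)^2 + 7 = (-1014) + (7) = -1007; answer -1007
Stage 2: U1 = -1007; r = 3; total draws C(8,3) = 56; favorable C(3,3) = 1; P = 1/56; answer 1/56
Stage 3: U2 = 1/56; threaded value p + q = 57; d = 26; cross terms: (36*-12 - 38*-29)=670, (38*26 - 29*-12)=1336, (29*13 - 13*26)=39, (13*-1 - -24*13)=299, (-24*-29 - 36*-1)=732; twice the area = |3076| = 3076; area = 1538; answer 1538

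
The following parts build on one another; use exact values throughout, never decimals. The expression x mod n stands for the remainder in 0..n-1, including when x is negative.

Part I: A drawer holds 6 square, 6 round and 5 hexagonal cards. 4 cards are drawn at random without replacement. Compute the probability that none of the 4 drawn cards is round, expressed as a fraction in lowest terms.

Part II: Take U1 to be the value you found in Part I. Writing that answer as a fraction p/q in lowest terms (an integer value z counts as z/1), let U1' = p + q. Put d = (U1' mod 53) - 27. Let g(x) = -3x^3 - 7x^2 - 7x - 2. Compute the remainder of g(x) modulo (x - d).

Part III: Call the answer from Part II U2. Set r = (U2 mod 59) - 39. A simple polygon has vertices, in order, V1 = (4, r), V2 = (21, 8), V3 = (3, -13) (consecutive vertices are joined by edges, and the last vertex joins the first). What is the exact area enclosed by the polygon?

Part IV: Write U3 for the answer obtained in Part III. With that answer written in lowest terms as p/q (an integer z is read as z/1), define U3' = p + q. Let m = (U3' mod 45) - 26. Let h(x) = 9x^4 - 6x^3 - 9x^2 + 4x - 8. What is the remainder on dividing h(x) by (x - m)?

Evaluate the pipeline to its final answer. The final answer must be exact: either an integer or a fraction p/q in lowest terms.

1801834

Part I: total draws C(17,4) = 2380; favorable C(11,4) = 330; P = 33/238; answer 33/238
Part II: U1 = 33/238; threaded value p + q = 271; d = -21; remainder = value at the root: -3*(-21)^3 - 7*(-21)^2 - 7*(-21)^1 - 2 = (27783) + (-3087) + (147) + (-2) = 24841; answer 24841
Part III: U2 = 24841; r = -37; cross terms: (4*8 - 21*-37)=809, (21*-13 - 3*8)=-297, (3*-37 - 4*-13)=-59; twice the area = |453| = 453; area = 453/2; answer 453/2
Part IV: U3 = 453/2; threaded value p + q = 455; m = -21; remainder = value at the root: 9*(-21)^4 - 6*(-21)^3 - 9*(-21)^2 + 4*(-21)^1 - 8 = (1750329) + (55566) + (-3969) + (-84) + (-8) = 1801834; answer 1801834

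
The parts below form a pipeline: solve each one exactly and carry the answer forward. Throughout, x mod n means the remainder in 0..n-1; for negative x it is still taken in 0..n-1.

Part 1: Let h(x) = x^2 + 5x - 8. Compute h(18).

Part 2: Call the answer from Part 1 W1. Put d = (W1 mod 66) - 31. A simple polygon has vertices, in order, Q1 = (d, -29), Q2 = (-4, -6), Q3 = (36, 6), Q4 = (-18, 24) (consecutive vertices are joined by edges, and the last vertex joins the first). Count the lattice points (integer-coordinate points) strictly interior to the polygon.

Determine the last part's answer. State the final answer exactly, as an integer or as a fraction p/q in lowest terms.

Part 1: 1*(18)^2 + 5*(18)^1 - 8 = (324) + (90) + (-8) = 406; answer 406
Part 2: W1 = 406; d = -21; cross terms: (-21*-6 - -4*-29)=10, (-4*6 - 36*-6)=192, (36*24 - -18*6)=972, (-18*-29 - -21*24)=1026; twice the area = |2200| = 2200; area = 1100; boundary points = 1 + 4 + 18 + 1 = 24; strictly interior points = area - boundary/2 + 1 = 1089; answer 1089

1089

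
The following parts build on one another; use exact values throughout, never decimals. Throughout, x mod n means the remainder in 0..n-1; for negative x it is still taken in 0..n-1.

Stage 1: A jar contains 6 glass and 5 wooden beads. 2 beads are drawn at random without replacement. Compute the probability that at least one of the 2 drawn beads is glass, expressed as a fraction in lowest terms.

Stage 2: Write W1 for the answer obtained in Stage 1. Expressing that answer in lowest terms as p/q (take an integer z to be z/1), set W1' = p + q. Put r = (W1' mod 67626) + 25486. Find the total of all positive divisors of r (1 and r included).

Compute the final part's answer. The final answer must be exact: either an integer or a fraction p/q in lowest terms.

60060

Stage 1: total draws C(11,2) = 55; complement C(5,2) = 10; favorable 55 - 10 = 45; P = 9/11; answer 9/11
Stage 2: W1 = 9/11; threaded value p + q = 20; r = 25506; 25506 = 2 * 3^2 * 13 * 109; sigma = (1 + 2) * (1 + 3 + 9) * (1 + 13) * (1 + 109) = 3 * 13 * 14 * 110 = 60060; answer 60060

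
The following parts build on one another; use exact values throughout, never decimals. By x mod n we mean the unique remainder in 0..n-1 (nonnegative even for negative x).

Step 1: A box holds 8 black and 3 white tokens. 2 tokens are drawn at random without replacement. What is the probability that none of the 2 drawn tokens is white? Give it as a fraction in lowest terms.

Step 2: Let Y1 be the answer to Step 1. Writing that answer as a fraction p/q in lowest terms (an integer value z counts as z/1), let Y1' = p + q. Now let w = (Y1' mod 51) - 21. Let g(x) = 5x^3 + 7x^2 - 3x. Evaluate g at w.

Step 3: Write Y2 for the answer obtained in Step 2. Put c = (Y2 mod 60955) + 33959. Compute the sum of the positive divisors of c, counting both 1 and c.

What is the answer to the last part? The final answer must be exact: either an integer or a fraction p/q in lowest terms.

72506

Step 1: total draws C(11,2) = 55; favorable C(8,2) = 28; P = 28/55; answer 28/55
Step 2: Y1 = 28/55; threaded value p + q = 83; w = 11; 5*(11)^3 + 7*(11)^2 - 3*(11)^1 = (6655) + (847) + (-33) = 7469; answer 7469
Step 3: Y2 = 7469; c = 41428; 41428 = 2^2 * 10357; sigma = (1 + 2 + 4) * (1 + 10357) = 7 * 10358 = 72506; answer 72506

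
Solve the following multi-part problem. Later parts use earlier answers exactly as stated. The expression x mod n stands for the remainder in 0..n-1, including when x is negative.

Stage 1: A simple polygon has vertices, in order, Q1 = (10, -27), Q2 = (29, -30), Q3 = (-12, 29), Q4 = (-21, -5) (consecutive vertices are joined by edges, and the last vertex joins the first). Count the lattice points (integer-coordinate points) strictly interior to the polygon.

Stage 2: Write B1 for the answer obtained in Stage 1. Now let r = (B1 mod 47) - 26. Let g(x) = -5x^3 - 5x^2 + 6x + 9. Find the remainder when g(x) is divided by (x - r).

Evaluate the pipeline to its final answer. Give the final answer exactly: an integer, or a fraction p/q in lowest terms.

Stage 1: cross terms: (10*-30 - 29*-27)=483, (29*29 - -12*-30)=481, (-12*-5 - -21*29)=669, (-21*-27 - 10*-5)=617; twice the area = |2250| = 2250; area = 1125; boundary points = 1 + 1 + 1 + 1 = 4; strictly interior points = area - boundary/2 + 1 = 1124; answer 1124
Stage 2: B1 = 1124; r = 17; remainder = value at the root: -5*(17)^3 - 5*(17)^2 + 6*(17)^1 + 9 = (-24565) + (-1445) + (102) + (9) = -25899; answer -25899

-25899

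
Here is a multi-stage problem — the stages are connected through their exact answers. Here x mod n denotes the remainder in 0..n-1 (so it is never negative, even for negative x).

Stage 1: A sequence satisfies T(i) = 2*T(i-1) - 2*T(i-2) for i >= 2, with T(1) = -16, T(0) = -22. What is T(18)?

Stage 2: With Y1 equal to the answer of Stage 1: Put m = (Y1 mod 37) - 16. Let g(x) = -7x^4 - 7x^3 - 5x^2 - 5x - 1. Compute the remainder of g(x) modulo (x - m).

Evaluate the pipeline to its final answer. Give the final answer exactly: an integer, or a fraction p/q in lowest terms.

-331801

Stage 1: T(2) = 2*(-16) - 2*(-22) = 12; iterating: T(2)=12, T(3)=56, T(4)=88, T(5)=64, T(6)=-48, T(7)=-224, T(8)=-352, T(9)=-256, T(10)=192, T(11)=896, T(12)=1408, T(13)=1024, T(14)=-768, T(15)=-3584, T(16)=-5632, T(17)=-4096, T(18)=3072; answer 3072
Stage 2: Y1 = 3072; m = -15; remainder = value at the root: -7*(-15)^4 - 7*(-15)^3 - 5*(-15)^2 - 5*(-15)^1 - 1 = (-354375) + (23625) + (-1125) + (75) + (-1) = -331801; answer -331801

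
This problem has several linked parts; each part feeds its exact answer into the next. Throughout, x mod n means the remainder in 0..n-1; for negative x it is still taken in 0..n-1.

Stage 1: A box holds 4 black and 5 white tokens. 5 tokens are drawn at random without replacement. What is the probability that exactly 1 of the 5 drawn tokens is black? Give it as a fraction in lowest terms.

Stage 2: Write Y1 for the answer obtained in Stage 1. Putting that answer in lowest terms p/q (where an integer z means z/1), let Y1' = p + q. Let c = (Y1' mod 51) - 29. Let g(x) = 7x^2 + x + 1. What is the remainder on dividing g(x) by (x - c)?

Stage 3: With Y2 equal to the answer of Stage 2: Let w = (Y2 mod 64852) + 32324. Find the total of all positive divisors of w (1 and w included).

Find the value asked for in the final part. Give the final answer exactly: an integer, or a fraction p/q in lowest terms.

49920

Stage 1: total draws C(9,5) = 126; favorable C(4,1)*C(5,4) = 20; P = 10/63; answer 10/63
Stage 2: Y1 = 10/63; threaded value p + q = 73; c = -7; remainder = value at the root: 7*(-7)^2 + 1*(-7)^1 + 1 = (343) + (-7) + (1) = 337; answer 337
Stage 3: Y2 = 337; w = 32661; 32661 = 3^2 * 19 * 191; sigma = (1 + 3 + 9) * (1 + 19) * (1 + 191) = 13 * 20 * 192 = 49920; answer 49920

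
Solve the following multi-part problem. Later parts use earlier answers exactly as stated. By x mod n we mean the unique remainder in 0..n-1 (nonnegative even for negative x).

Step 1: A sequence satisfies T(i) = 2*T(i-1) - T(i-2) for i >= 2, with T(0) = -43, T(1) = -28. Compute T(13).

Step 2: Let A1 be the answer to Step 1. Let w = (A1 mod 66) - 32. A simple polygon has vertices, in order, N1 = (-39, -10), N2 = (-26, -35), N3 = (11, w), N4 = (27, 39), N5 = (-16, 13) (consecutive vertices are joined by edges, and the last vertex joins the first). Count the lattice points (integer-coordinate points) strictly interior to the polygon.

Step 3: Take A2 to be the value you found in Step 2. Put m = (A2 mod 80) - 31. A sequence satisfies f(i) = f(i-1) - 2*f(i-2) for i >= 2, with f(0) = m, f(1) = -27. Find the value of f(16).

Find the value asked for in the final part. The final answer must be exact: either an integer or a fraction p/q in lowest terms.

-6961

Step 1: T(2) = 2*(-28) - 1*(-43) = -13; iterating: T(2)=-13, T(3)=2, T(4)=17, T(5)=32, T(6)=47, T(7)=62, T(8)=77, T(9)=92, T(10)=107, T(11)=122, T(12)=137, T(13)=152; answer 152
Step 2: A1 = 152; w = -12; cross terms: (-39*-35 - -26*-10)=1105, (-26*-12 - 11*-35)=697, (11*39 - 27*-12)=753, (27*13 - -16*39)=975, (-16*-10 - -39*13)=667; twice the area = |4197| = 4197; area = 4197/2; boundary points = 1 + 1 + 1 + 1 + 23 = 27; strictly interior points = area - boundary/2 + 1 = 2086; answer 2086
Step 3: A2 = 2086; m = -25; f(2) = 1*(-27) - 2*(-25) = 23; iterating: f(2)=23, f(3)=77, f(4)=31, f(5)=-123, f(6)=-185, f(7)=61, f(8)=431, f(9)=309, f(10)=-553, f(11)=-1171, f(12)=-65, f(13)=2277, f(14)=2407, f(15)=-2147, f(16)=-6961; answer -6961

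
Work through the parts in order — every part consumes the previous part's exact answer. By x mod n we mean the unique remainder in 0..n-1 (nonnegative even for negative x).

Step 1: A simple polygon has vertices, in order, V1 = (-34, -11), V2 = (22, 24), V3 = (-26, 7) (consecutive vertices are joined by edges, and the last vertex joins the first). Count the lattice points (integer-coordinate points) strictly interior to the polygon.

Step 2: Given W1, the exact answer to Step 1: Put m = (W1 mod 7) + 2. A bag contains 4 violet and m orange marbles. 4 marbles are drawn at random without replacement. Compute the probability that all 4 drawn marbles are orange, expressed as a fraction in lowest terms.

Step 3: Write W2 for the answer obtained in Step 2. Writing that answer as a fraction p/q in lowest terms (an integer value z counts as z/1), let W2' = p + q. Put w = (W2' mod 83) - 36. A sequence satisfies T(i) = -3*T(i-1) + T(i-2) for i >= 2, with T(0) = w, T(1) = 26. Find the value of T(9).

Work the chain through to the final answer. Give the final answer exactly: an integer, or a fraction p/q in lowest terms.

Step 1: cross terms: (-34*24 - 22*-11)=-574, (22*7 - -26*24)=778, (-26*-11 - -34*7)=524; twice the area = |728| = 728; area = 364; boundary points = 7 + 1 + 2 = 10; strictly interior points = area - boundary/2 + 1 = 360; answer 360
Step 2: W1 = 360; m = 5; total draws C(9,4) = 126; favorable C(5,4) = 5; P = 5/126; answer 5/126
Step 3: W2 = 5/126; threaded value p + q = 131; w = 12; T(2) = -3*(26) + 1*(12) = -66; iterating: T(2)=-66, T(3)=224, T(4)=-738, T(5)=2438, T(6)=-8052, T(7)=26594, T(8)=-87834, T(9)=290096; answer 290096

290096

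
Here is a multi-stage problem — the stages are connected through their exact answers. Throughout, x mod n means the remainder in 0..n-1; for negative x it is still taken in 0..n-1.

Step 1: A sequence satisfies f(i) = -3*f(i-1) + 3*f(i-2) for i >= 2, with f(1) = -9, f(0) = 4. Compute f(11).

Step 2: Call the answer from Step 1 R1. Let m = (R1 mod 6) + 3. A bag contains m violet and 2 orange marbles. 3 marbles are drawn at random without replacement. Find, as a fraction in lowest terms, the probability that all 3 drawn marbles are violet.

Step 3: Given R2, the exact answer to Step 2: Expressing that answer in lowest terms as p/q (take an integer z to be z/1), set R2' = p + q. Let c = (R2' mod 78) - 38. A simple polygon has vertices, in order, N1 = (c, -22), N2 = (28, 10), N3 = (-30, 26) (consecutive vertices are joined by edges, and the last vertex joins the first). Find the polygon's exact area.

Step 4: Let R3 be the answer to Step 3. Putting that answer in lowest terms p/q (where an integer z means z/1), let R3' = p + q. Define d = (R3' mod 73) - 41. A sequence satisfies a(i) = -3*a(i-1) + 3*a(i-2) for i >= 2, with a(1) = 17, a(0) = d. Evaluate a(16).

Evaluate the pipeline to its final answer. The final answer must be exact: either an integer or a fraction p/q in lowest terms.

477004383

Step 1: f(2) = -3*(-9) + 3*(4) = 39; iterating: f(2)=39, f(3)=-144, f(4)=549, f(5)=-2079, f(6)=7884, f(7)=-29889, f(8)=113319, f(9)=-429624, f(10)=1628829, f(11)=-6175359; answer -6175359
Step 2: R1 = -6175359; m = 6; total draws C(8,3) = 56; favorable C(6,3) = 20; P = 5/14; answer 5/14
Step 3: R2 = 5/14; threaded value p + q = 19; c = -19; cross terms: (-19*10 - 28*-22)=426, (28*26 - -30*10)=1028, (-30*-22 - -19*26)=1154; twice the area = |2608| = 2608; area = 1304; answer 1304
Step 4: R3 = 1304; threaded value p + q = 1305; d = 23; a(2) = -3*(17) + 3*(23) = 18; iterating: a(2)=18, a(3)=-3, a(4)=63, a(5)=-198, a(6)=783, a(7)=-2943, a(8)=11178, a(9)=-42363, a(10)=160623, a(11)=-608958, a(12)=2308743, a(13)=-8753103, a(14)=33185538, a(15)=-125815923, a(16)=477004383; answer 477004383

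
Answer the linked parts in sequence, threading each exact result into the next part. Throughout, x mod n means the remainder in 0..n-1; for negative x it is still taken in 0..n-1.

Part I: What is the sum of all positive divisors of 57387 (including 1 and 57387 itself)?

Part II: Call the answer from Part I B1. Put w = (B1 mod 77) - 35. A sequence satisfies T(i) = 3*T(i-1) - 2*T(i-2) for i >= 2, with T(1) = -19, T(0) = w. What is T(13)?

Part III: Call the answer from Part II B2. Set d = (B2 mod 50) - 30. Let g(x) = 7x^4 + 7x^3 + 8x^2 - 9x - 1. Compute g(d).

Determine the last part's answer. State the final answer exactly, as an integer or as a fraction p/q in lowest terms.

4787232

Part I: 57387 = 3 * 11 * 37 * 47; sigma = (1 + 3) * (1 + 11) * (1 + 37) * (1 + 47) = 4 * 12 * 38 * 48 = 87552; answer 87552
Part II: B1 = 87552; w = -32; T(2) = 3*(-19) - 2*(-32) = 7; iterating: T(2)=7, T(3)=59, T(4)=163, T(5)=371, T(6)=787, T(7)=1619, T(8)=3283, T(9)=6611, T(10)=13267, T(11)=26579, T(12)=53203, T(13)=106451; answer 106451
Part III: B2 = 106451; d = -29; 7*(-29)^4 + 7*(-29)^3 + 8*(-29)^2 - 9*(-29)^1 - 1 = (4950967) + (-170723) + (6728) + (261) + (-1) = 4787232; answer 4787232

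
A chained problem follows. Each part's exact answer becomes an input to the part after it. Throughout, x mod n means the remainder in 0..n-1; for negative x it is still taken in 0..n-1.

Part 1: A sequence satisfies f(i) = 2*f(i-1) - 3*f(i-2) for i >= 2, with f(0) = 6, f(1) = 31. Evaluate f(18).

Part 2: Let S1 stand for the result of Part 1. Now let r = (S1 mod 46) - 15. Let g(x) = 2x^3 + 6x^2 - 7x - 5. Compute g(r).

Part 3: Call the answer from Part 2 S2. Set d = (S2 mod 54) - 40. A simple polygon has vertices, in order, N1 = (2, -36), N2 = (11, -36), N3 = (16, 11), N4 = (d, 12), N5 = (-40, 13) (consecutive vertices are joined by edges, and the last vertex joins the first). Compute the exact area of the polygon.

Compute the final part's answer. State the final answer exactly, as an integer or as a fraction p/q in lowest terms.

Part 1: f(2) = 2*(31) - 3*(6) = 44; iterating: f(2)=44, f(3)=-5, f(4)=-142, f(5)=-269, f(6)=-112, f(7)=583, f(8)=1502, f(9)=1255, f(10)=-1996, f(11)=-7757, f(12)=-9526, f(13)=4219, f(14)=37016, f(15)=61375, f(16)=11702, f(17)=-160721, f(18)=-356548; answer -356548
Part 2: S1 = -356548; r = 29; 2*(29)^3 + 6*(29)^2 - 7*(29)^1 - 5 = (48778) + (5046) + (-203) + (-5) = 53616; answer 53616
Part 3: S2 = 53616; d = 8; cross terms: (2*-36 - 11*-36)=324, (11*11 - 16*-36)=697, (16*12 - 8*11)=104, (8*13 - -40*12)=584, (-40*-36 - 2*13)=1414; twice the area = |3123| = 3123; area = 3123/2; answer 3123/2

3123/2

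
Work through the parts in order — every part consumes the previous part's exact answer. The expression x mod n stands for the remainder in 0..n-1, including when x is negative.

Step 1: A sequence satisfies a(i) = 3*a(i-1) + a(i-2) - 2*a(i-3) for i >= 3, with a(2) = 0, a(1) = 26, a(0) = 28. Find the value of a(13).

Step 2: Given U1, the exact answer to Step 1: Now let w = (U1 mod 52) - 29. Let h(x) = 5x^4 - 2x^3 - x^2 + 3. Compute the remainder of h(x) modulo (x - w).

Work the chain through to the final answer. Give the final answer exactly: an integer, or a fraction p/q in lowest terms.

259653

Step 1: a(3) = 3*(0) + 1*(26) - 2*(28) = -30; iterating: a(3)=-30, a(4)=-142, a(5)=-456, a(6)=-1450, a(7)=-4522, a(8)=-14104, a(9)=-43934, a(10)=-136862, a(11)=-426312, a(12)=-1327930, a(13)=-4136378; answer -4136378
Step 2: U1 = -4136378; w = -15; remainder = value at the root: 5*(-15)^4 - 2*(-15)^3 - 1*(-15)^2 + 3 = (253125) + (6750) + (-225) + (3) = 259653; answer 259653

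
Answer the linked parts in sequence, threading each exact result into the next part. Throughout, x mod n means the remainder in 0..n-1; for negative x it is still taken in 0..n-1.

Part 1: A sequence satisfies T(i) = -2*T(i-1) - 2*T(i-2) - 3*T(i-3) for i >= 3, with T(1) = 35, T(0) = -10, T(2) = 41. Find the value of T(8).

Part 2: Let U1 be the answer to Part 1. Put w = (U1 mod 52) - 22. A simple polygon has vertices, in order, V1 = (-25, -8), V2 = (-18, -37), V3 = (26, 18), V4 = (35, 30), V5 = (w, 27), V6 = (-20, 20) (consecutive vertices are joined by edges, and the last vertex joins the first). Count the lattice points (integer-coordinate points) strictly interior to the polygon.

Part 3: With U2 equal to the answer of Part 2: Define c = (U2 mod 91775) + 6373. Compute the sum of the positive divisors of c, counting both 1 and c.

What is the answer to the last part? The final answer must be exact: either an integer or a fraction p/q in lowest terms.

18624

Part 1: T(3) = -2*(41) - 2*(35) - 3*(-10) = -122; iterating: T(3)=-122, T(4)=57, T(5)=7, T(6)=238, T(7)=-661, T(8)=825; answer 825
Part 2: U1 = 825; w = 23; cross terms: (-25*-37 - -18*-8)=781, (-18*18 - 26*-37)=638, (26*30 - 35*18)=150, (35*27 - 23*30)=255, (23*20 - -20*27)=1000, (-20*-8 - -25*20)=660; twice the area = |3484| = 3484; area = 1742; boundary points = 1 + 11 + 3 + 3 + 1 + 1 = 20; strictly interior points = area - boundary/2 + 1 = 1733; answer 1733
Part 3: U2 = 1733; c = 8106; 8106 = 2 * 3 * 7 * 193; sigma = (1 + 2) * (1 + 3) * (1 + 7) * (1 + 193) = 3 * 4 * 8 * 194 = 18624; answer 18624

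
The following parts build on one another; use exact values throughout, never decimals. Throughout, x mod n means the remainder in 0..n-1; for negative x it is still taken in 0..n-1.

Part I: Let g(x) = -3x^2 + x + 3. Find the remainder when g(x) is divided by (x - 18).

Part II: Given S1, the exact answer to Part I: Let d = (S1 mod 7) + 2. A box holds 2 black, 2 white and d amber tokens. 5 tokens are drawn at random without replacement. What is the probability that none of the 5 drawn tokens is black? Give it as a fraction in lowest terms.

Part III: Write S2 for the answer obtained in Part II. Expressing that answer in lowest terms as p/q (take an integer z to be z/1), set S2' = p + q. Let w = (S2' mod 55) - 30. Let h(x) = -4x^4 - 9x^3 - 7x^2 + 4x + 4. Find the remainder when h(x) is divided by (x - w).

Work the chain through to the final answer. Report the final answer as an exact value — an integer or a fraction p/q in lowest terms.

Part I: remainder = value at the root: -3*(18)^2 + 1*(18)^1 + 3 = (-972) + (18) + (3) = -951; answer -951
Part II: S1 = -951; d = 3; total draws C(7,5) = 21; favorable C(5,5) = 1; P = 1/21; answer 1/21
Part III: S2 = 1/21; threaded value p + q = 22; w = -8; remainder = value at the root: -4*(-8)^4 - 9*(-8)^3 - 7*(-8)^2 + 4*(-8)^1 + 4 = (-16384) + (4608) + (-448) + (-32) + (4) = -12252; answer -12252

-12252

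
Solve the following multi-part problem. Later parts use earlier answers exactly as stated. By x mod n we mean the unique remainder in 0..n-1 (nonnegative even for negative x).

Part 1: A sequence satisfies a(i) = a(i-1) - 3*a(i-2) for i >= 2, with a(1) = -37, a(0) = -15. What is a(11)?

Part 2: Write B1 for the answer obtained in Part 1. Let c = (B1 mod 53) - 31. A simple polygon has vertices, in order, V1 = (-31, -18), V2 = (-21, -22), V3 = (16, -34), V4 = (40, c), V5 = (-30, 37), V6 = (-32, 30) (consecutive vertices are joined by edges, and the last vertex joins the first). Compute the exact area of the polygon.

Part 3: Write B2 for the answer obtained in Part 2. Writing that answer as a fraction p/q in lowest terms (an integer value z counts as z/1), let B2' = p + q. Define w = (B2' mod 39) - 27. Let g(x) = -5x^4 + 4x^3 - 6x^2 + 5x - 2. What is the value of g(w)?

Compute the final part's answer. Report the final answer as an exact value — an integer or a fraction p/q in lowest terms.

Part 1: a(2) = 1*(-37) - 3*(-15) = 8; iterating: a(2)=8, a(3)=119, a(4)=95, a(5)=-262, a(6)=-547, a(7)=239, a(8)=1880, a(9)=1163, a(10)=-4477, a(11)=-7966; answer -7966
Part 2: B1 = -7966; c = 6; cross terms: (-31*-22 - -21*-18)=304, (-21*-34 - 16*-22)=1066, (16*6 - 40*-34)=1456, (40*37 - -30*6)=1660, (-30*30 - -32*37)=284, (-32*-18 - -31*30)=1506; twice the area = |6276| = 6276; area = 3138; answer 3138
Part 3: B2 = 3138; threaded value p + q = 3139; w = -8; -5*(-8)^4 + 4*(-8)^3 - 6*(-8)^2 + 5*(-8)^1 - 2 = (-20480) + (-2048) + (-384) + (-40) + (-2) = -22954; answer -22954

-22954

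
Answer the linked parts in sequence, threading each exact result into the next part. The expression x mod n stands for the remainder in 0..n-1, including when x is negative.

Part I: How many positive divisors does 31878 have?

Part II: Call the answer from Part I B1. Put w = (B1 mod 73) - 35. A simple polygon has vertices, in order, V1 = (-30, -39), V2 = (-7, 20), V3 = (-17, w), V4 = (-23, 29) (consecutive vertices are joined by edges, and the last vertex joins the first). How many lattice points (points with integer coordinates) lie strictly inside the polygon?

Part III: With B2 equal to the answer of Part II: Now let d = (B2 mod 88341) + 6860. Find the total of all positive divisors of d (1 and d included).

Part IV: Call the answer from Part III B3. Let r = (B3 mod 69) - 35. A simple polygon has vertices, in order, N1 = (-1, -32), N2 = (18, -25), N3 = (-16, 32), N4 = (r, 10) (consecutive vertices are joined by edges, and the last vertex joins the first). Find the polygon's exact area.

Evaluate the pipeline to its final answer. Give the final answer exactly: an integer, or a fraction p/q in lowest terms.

Part I: 31878 = 2 * 3^2 * 7 * 11 * 23; number of divisors = (1+1) * (2+1) * (1+1) * (1+1) * (1+1) = 48; answer 48
Part II: B1 = 48; w = 13; cross terms: (-30*20 - -7*-39)=-873, (-7*13 - -17*20)=249, (-17*29 - -23*13)=-194, (-23*-39 - -30*29)=1767; twice the area = |949| = 949; area = 949/2; boundary points = 1 + 1 + 2 + 1 = 5; strictly interior points = area - boundary/2 + 1 = 473; answer 473
Part III: B2 = 473; d = 7333; 7333 is prime, so its only divisors are 1 and 7333; sigma = 1 + 7333 = 7334; answer 7334
Part IV: B3 = 7334; r = -15; cross terms: (-1*-25 - 18*-32)=601, (18*32 - -16*-25)=176, (-16*10 - -15*32)=320, (-15*-32 - -1*10)=490; twice the area = |1587| = 1587; area = 1587/2; answer 1587/2

1587/2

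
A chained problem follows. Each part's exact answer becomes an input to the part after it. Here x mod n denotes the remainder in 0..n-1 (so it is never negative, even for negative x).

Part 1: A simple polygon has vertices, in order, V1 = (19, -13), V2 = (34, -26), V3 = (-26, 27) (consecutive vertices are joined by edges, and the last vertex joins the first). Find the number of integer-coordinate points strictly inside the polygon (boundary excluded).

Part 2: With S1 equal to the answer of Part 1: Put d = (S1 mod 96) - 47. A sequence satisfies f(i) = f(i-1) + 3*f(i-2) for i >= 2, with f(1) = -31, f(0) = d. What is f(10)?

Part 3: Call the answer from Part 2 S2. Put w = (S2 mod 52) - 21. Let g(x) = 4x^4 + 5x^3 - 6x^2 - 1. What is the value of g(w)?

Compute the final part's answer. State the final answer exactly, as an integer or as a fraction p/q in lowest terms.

138767

Part 1: cross terms: (19*-26 - 34*-13)=-52, (34*27 - -26*-26)=242, (-26*-13 - 19*27)=-175; twice the area = |15| = 15; area = 15/2; boundary points = 1 + 1 + 5 = 7; strictly interior points = area - boundary/2 + 1 = 5; answer 5
Part 2: S1 = 5; d = -42; f(2) = 1*(-31) + 3*(-42) = -157; iterating: f(2)=-157, f(3)=-250, f(4)=-721, f(5)=-1471, f(6)=-3634, f(7)=-8047, f(8)=-18949, f(9)=-43090, f(10)=-99937; answer -99937
Part 3: S2 = -99937; w = -14; 4*(-14)^4 + 5*(-14)^3 - 6*(-14)^2 - 1 = (153664) + (-13720) + (-1176) + (-1) = 138767; answer 138767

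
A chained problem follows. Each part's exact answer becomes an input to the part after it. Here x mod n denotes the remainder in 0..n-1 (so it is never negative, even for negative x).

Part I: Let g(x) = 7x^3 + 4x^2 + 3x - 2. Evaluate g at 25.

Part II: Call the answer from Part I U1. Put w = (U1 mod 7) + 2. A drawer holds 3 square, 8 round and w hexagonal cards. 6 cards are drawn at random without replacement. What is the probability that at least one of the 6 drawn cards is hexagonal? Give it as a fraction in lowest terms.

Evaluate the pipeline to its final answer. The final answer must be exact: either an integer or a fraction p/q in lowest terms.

Part I: 7*(25)^3 + 4*(25)^2 + 3*(25)^1 - 2 = (109375) + (2500) + (75) + (-2) = 111948; answer 111948
Part II: U1 = 111948; w = 6; total draws C(17,6) = 12376; complement C(11,6) = 462; favorable 12376 - 462 = 11914; P = 851/884; answer 851/884

851/884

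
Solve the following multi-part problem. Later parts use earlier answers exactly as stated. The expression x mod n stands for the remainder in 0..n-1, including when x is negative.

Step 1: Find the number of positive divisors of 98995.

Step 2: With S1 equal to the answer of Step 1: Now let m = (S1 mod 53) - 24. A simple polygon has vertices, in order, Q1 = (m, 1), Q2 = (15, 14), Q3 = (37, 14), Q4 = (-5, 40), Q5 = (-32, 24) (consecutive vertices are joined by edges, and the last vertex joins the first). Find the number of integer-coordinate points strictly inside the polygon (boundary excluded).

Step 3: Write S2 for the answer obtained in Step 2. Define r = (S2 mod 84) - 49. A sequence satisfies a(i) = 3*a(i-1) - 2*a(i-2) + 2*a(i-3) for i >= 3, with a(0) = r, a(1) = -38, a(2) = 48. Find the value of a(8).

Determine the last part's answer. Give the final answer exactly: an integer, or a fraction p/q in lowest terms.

22576

Step 1: 98995 = 5 * 13 * 1523; number of divisors = (1+1) * (1+1) * (1+1) = 8; answer 8
Step 2: S1 = 8; m = -16; cross terms: (-16*14 - 15*1)=-239, (15*14 - 37*14)=-308, (37*40 - -5*14)=1550, (-5*24 - -32*40)=1160, (-32*1 - -16*24)=352; twice the area = |2515| = 2515; area = 2515/2; boundary points = 1 + 22 + 2 + 1 + 1 = 27; strictly interior points = area - boundary/2 + 1 = 1245; answer 1245
Step 3: S2 = 1245; r = 20; a(3) = 3*(48) - 2*(-38) + 2*(20) = 260; iterating: a(3)=260, a(4)=608, a(5)=1400, a(6)=3504, a(7)=8928, a(8)=22576; answer 22576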